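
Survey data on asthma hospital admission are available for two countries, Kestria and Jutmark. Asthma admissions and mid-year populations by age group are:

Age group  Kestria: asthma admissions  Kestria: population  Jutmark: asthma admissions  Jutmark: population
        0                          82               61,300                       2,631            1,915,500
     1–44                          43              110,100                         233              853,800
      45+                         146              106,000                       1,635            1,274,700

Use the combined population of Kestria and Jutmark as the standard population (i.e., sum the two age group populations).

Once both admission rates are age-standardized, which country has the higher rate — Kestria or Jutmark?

Age-specific rates per 10,000 for Kestria: 13.38, 3.91, 13.77.
For Jutmark: 13.74, 2.73, 12.83.
Combined standard total = 4,321,400; weights = 0.4574, 0.2231, 0.3195.
Kestria: 0.4574×13.38 + 0.2231×3.91 + 0.3195×13.77 = 11.3910 per 10,000.
Jutmark: 0.4574×13.74 + 0.2231×2.73 + 0.3195×12.83 = 10.9900 per 10,000.
The crude rates (9.77 vs 11.13) would put Jutmark higher, but that reflects its age composition; once standardized to a common age structure, Kestria has the higher underlying rate.

Kestria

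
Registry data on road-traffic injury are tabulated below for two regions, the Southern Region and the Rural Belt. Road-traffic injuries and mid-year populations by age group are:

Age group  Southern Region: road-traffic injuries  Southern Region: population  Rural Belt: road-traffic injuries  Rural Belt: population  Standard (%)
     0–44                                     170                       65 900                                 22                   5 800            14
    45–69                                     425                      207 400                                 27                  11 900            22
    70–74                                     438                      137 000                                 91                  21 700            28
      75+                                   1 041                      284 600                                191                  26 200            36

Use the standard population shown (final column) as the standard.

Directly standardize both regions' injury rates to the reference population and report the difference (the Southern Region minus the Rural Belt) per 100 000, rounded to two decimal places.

Age-specific rates per 100 000 for the Southern Region: 257.97, 204.92, 319.71, 365.78.
For the Rural Belt: 379.31, 226.89, 419.35, 729.01.
Standard weights: 0.14, 0.22, 0.28, 0.36.
The Southern Region: 0.1400×257.97 + 0.2200×204.92 + 0.2800×319.71 + 0.3600×365.78 = 302.3951 per 100 000.
The Rural Belt: 0.1400×379.31 + 0.2200×226.89 + 0.2800×419.35 + 0.3600×729.01 = 482.8815 per 100 000.
Difference = 302.3951 − 482.8815 = -180.4864.

-180.49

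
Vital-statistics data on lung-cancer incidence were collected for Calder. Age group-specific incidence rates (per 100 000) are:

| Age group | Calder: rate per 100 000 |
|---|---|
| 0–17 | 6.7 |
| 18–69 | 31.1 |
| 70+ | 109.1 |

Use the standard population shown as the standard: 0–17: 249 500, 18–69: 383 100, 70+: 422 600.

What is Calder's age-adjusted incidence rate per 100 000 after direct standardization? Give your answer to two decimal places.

56.57

Standard total = 1 055 200; weights = 0.2364, 0.3631, 0.4005.
Standardized rate: 0.2364×6.7 + 0.3631×31.1 + 0.4005×109.1 = 56.5691 per 100 000.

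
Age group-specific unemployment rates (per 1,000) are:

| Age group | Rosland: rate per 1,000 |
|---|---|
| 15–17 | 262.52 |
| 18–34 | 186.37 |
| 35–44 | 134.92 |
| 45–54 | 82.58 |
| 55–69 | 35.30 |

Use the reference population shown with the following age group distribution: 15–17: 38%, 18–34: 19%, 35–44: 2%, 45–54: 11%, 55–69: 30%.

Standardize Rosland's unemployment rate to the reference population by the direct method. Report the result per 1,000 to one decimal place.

Standard weights: 0.38, 0.19, 0.02, 0.11, 0.30.
Standardized rate: 0.3800×262.52 + 0.1900×186.37 + 0.0200×134.92 + 0.1100×82.58 + 0.3000×35.30 = 157.5401 per 1,000.

157.5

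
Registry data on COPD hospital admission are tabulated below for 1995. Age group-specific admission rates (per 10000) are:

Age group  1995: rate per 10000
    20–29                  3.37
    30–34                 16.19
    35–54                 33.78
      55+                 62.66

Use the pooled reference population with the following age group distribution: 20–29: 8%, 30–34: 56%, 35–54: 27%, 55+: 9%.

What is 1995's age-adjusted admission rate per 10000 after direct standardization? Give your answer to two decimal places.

Standard weights: 0.08, 0.56, 0.27, 0.09.
Standardized rate: 0.0800×3.37 + 0.5600×16.19 + 0.2700×33.78 + 0.0900×62.66 = 24.0960 per 10000.

24.10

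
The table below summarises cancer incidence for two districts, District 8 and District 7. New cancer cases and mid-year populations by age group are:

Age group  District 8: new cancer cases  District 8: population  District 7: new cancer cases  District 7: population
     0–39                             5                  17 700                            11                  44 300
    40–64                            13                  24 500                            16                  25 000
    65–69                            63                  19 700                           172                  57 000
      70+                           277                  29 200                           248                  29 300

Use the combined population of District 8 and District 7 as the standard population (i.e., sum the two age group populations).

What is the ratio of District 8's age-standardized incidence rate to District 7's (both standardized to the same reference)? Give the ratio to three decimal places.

Age-specific rates per 100 000 for District 8: 28.25, 53.06, 319.80, 948.63.
For District 7: 24.83, 64.00, 301.75, 846.42.
Combined standard total = 246 700; weights = 0.2513, 0.2006, 0.3109, 0.2371.
District 8: 0.2513×28.25 + 0.2006×53.06 + 0.3109×319.80 + 0.2371×948.63 = 342.1209 per 100 000.
District 7: 0.2513×24.83 + 0.2006×64.00 + 0.3109×301.75 + 0.2371×846.42 = 313.6093 per 100 000.
Ratio = 342.1209 ÷ 313.6093 = 1.09091.

1.091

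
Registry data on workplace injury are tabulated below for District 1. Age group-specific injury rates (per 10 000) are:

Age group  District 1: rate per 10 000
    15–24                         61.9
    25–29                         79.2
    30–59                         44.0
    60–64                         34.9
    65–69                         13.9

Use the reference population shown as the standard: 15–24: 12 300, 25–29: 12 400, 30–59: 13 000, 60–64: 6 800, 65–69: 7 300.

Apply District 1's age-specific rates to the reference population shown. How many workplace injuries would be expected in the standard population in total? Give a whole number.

Expected workplace injuries = Σ (standard pop × age-specific rate ÷ 10 000)
= 12 300×61.9/10 000 + 12 400×79.2/10 000 + 13 000×44.0/10 000 + 6 800×34.9/10 000 + 7 300×13.9/10 000
= 76.14 + 98.21 + 57.20 + 23.73 + 10.15 = 265.42.

265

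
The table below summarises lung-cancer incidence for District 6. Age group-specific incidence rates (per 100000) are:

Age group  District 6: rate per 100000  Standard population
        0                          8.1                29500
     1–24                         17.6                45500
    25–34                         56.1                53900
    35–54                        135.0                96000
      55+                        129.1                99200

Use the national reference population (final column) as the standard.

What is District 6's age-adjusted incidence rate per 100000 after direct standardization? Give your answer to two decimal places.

92.04

Standard total = 324100; weights = 0.0910, 0.1404, 0.1663, 0.2962, 0.3061.
Standardized rate: 0.0910×8.1 + 0.1404×17.6 + 0.1663×56.1 + 0.2962×135.0 + 0.3061×129.1 = 92.0403 per 100000.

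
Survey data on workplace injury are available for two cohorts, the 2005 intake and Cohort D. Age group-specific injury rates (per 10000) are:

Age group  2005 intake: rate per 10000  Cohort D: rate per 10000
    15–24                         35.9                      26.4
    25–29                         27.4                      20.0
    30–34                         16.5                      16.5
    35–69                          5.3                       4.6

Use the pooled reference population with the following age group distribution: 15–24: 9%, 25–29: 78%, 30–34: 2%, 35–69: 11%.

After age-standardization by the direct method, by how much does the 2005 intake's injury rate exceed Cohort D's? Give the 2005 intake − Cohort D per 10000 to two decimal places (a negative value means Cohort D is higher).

Standard weights: 0.09, 0.78, 0.02, 0.11.
The 2005 intake: 0.0900×35.9 + 0.7800×27.4 + 0.0200×16.5 + 0.1100×5.3 = 25.5160 per 10000.
Cohort D: 0.0900×26.4 + 0.7800×20.0 + 0.0200×16.5 + 0.1100×4.6 = 18.8120 per 10000.
Difference = 25.5160 − 18.8120 = 6.7040.

6.70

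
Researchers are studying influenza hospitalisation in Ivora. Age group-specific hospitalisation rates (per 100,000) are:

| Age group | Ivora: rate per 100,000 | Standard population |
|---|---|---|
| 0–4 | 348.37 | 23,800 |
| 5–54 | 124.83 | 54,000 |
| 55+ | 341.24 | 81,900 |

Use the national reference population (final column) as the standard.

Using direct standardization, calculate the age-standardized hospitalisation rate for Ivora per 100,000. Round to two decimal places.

269.13

Standard total = 159,700; weights = 0.1490, 0.3381, 0.5128.
Standardized rate: 0.1490×348.37 + 0.3381×124.83 + 0.5128×341.24 = 269.1270 per 100,000.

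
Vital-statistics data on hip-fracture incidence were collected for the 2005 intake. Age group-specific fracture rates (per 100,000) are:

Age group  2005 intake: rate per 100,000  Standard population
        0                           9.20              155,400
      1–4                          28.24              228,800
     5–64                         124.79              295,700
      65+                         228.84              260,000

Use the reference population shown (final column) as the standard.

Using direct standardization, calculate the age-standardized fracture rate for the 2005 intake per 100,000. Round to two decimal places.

Standard total = 939,900; weights = 0.1653, 0.2434, 0.3146, 0.2766.
Standardized rate: 0.1653×9.20 + 0.2434×28.24 + 0.3146×124.79 + 0.2766×228.84 = 110.9584 per 100,000.

110.96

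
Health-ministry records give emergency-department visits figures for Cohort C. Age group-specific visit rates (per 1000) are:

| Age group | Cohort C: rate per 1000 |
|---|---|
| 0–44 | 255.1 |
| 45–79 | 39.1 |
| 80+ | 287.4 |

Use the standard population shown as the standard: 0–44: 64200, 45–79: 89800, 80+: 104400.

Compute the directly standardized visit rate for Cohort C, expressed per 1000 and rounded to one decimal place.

193.1

Standard total = 258400; weights = 0.2485, 0.3475, 0.4040.
Standardized rate: 0.2485×255.1 + 0.3475×39.1 + 0.4040×287.4 = 193.0850 per 1000.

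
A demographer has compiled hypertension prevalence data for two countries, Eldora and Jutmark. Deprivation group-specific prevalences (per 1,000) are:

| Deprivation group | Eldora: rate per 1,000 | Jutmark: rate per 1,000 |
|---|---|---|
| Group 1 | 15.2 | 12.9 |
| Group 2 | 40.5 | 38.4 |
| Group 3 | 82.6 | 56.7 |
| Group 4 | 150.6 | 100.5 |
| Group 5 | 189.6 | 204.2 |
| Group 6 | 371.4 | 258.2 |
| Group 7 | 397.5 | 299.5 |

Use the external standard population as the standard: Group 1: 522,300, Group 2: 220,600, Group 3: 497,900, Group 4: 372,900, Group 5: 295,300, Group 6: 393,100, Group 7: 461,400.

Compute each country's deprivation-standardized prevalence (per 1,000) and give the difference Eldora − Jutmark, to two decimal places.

Standard total = 2,763,500; weights = 0.1890, 0.0798, 0.1802, 0.1349, 0.1069, 0.1422, 0.1670.
Eldora: 0.1890×15.2 + 0.0798×40.5 + 0.1802×82.6 + 0.1349×150.6 + 0.1069×189.6 + 0.1422×371.4 + 0.1670×397.5 = 180.7676 per 1,000.
Jutmark: 0.1890×12.9 + 0.0798×38.4 + 0.1802×56.7 + 0.1349×100.5 + 0.1069×204.2 + 0.1422×258.2 + 0.1670×299.5 = 137.8339 per 1,000.
Difference = 180.7676 − 137.8339 = 42.9337.

42.93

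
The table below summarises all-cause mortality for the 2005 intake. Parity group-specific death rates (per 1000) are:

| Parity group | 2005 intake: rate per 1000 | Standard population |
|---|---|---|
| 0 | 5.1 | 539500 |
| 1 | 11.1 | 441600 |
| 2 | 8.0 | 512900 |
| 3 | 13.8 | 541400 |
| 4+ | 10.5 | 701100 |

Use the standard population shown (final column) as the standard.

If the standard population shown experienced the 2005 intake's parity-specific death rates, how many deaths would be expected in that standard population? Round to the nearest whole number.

Expected deaths = Σ (standard pop × parity-specific rate ÷ 1000)
= 539500×5.1/1000 + 441600×11.1/1000 + 512900×8.0/1000 + 541400×13.8/1000 + 701100×10.5/1000
= 2751.45 + 4901.76 + 4103.20 + 7471.32 + 7361.55 = 26589.28.

26589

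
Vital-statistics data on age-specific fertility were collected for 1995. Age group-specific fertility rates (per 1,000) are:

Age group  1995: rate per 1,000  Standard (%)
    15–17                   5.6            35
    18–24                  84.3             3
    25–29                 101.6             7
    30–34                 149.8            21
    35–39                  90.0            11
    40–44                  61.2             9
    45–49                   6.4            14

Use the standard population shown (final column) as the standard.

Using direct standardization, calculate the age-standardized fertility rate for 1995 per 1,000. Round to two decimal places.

Standard weights: 0.35, 0.03, 0.07, 0.21, 0.11, 0.09, 0.14.
Standardized rate: 0.3500×5.6 + 0.0300×84.3 + 0.0700×101.6 + 0.2100×149.8 + 0.1100×90.0 + 0.0900×61.2 + 0.1400×6.4 = 59.3630 per 1,000.

59.36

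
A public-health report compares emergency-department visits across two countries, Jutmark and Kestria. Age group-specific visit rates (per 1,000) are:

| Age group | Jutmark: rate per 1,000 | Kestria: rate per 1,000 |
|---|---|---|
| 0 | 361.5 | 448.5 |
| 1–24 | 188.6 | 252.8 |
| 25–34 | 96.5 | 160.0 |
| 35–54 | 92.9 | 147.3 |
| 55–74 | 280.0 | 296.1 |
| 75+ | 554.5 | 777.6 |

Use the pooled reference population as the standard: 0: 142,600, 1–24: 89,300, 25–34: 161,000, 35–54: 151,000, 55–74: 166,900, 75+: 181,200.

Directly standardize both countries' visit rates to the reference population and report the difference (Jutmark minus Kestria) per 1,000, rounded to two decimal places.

-89.34

Standard total = 892,000; weights = 0.1599, 0.1001, 0.1805, 0.1693, 0.1871, 0.2031.
Jutmark: 0.1599×361.5 + 0.1001×188.6 + 0.1805×96.5 + 0.1693×92.9 + 0.1871×280.0 + 0.2031×554.5 = 274.8472 per 1,000.
Kestria: 0.1599×448.5 + 0.1001×252.8 + 0.1805×160.0 + 0.1693×147.3 + 0.1871×296.1 + 0.2031×777.6 = 364.1857 per 1,000.
Difference = 274.8472 − 364.1857 = -89.3385.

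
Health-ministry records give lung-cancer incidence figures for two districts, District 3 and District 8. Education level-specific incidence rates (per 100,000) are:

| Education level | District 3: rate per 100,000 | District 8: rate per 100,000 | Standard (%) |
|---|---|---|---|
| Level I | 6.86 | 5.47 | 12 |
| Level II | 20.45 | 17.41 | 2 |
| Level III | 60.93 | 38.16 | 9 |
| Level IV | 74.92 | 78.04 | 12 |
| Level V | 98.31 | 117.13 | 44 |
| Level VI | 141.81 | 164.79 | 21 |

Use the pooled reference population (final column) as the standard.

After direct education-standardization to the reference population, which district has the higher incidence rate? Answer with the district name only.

Standard weights: 0.12, 0.02, 0.09, 0.12, 0.44, 0.21.
District 3: 0.1200×6.86 + 0.0200×20.45 + 0.0900×60.93 + 0.1200×74.92 + 0.4400×98.31 + 0.2100×141.81 = 88.7428 per 100,000.
District 8: 0.1200×5.47 + 0.0200×17.41 + 0.0900×38.16 + 0.1200×78.04 + 0.4400×117.13 + 0.2100×164.79 = 99.9469 per 100,000.

District 8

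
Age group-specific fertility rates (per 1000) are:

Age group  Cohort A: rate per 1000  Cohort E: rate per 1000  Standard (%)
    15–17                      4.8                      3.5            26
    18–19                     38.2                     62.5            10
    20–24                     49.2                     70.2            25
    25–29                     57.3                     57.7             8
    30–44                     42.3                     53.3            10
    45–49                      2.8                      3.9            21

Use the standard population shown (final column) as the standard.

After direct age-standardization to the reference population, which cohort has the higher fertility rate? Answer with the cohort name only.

Cohort E

Standard weights: 0.26, 0.10, 0.25, 0.08, 0.10, 0.21.
Cohort A: 0.2600×4.8 + 0.1000×38.2 + 0.2500×49.2 + 0.0800×57.3 + 0.1000×42.3 + 0.2100×2.8 = 26.7700 per 1000.
Cohort E: 0.2600×3.5 + 0.1000×62.5 + 0.2500×70.2 + 0.0800×57.7 + 0.1000×53.3 + 0.2100×3.9 = 35.4750 per 1000.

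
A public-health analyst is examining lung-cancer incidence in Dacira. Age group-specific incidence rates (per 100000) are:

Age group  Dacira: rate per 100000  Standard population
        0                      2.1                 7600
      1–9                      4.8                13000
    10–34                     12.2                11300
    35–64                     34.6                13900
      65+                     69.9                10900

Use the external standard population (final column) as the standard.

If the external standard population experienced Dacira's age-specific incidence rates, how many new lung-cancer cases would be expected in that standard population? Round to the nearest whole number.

Expected new lung-cancer cases = Σ (standard pop × age-specific rate ÷ 100000)
= 7600×2.1/100000 + 13000×4.8/100000 + 11300×12.2/100000 + 13900×34.6/100000 + 10900×69.9/100000
= 0.16 + 0.62 + 1.38 + 4.81 + 7.62 = 14.59.

15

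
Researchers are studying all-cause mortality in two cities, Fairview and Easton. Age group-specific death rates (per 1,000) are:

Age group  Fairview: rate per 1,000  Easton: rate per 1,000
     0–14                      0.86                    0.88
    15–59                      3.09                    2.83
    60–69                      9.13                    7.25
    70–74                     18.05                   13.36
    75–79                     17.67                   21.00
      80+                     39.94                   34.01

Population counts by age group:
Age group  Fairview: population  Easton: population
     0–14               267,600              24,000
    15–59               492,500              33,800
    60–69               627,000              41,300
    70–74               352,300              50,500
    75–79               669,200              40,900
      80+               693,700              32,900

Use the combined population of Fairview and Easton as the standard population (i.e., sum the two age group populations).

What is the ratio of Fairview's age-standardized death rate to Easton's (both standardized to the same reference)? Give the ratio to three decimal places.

Combined standard total = 3,325,700; weights = 0.0877, 0.1583, 0.2010, 0.1211, 0.2135, 0.2185.
Fairview: 0.0877×0.86 + 0.1583×3.09 + 0.2010×9.13 + 0.1211×18.05 + 0.2135×17.67 + 0.2185×39.94 = 17.0842 per 1,000.
Easton: 0.0877×0.88 + 0.1583×2.83 + 0.2010×7.25 + 0.1211×13.36 + 0.2135×21.00 + 0.2185×34.01 = 15.5144 per 1,000.
Ratio = 17.0842 ÷ 15.5144 = 1.10118.

1.101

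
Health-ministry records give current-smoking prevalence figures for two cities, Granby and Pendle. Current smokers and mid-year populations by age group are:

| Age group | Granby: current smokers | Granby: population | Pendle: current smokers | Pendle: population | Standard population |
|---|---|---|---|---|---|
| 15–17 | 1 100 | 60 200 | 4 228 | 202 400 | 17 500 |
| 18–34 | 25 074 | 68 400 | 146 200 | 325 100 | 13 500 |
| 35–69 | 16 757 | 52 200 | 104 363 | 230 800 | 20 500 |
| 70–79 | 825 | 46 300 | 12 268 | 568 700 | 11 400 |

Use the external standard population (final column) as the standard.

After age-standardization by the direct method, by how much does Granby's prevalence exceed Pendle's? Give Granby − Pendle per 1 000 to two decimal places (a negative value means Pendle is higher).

-62.00

Age-specific rates per 1 000 for Granby: 18.272, 366.579, 321.015, 17.819.
For Pendle: 20.889, 449.708, 452.179, 21.572.
Standard total = 62 900; weights = 0.2782, 0.2146, 0.3259, 0.1812.
Granby: 0.2782×18.272 + 0.2146×366.579 + 0.3259×321.015 + 0.1812×17.819 = 191.6141 per 1 000.
Pendle: 0.2782×20.889 + 0.2146×449.708 + 0.3259×452.179 + 0.1812×21.572 = 253.6123 per 1 000.
Difference = 191.6141 − 253.6123 = -61.9982.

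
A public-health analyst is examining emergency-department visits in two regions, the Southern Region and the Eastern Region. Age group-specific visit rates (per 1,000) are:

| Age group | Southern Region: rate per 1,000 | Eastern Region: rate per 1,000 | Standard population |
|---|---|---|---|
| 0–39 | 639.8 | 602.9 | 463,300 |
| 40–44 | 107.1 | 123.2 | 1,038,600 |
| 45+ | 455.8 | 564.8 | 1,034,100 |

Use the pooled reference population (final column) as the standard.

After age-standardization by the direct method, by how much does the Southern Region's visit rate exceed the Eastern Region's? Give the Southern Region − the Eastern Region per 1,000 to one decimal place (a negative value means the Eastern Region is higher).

-44.3

Standard total = 2,536,000; weights = 0.1827, 0.4095, 0.4078.
The Southern Region: 0.1827×639.8 + 0.4095×107.1 + 0.4078×455.8 = 346.6073 per 1,000.
The Eastern Region: 0.1827×602.9 + 0.4095×123.2 + 0.4078×564.8 = 390.9065 per 1,000.
Difference = 346.6073 − 390.9065 = -44.2991.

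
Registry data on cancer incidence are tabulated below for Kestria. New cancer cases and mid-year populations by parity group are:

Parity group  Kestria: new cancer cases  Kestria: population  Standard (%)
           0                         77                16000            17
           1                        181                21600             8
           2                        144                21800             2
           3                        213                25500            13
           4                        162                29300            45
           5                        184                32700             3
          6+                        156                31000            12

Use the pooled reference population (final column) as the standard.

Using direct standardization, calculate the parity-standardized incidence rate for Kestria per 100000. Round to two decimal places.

596.72

Parity-specific rates per 100000 for Kestria: 481.25, 837.96, 660.55, 835.29, 552.90, 562.69, 503.23.
Standard weights: 0.17, 0.08, 0.02, 0.13, 0.45, 0.03, 0.12.
Standardized rate: 0.1700×481.25 + 0.0800×837.96 + 0.0200×660.55 + 0.1300×835.29 + 0.4500×552.90 + 0.0300×562.69 + 0.1200×503.23 = 596.7221 per 100000.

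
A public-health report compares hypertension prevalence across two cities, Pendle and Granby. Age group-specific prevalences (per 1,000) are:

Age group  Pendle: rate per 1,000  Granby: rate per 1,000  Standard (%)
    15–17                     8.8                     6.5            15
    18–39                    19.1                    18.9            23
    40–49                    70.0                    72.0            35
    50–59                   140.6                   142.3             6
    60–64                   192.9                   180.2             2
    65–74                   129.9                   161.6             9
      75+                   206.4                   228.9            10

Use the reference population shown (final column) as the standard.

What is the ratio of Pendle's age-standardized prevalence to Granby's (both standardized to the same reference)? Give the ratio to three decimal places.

Standard weights: 0.15, 0.23, 0.35, 0.06, 0.02, 0.09, 0.10.
Pendle: 0.1500×8.8 + 0.2300×19.1 + 0.3500×70.0 + 0.0600×140.6 + 0.0200×192.9 + 0.0900×129.9 + 0.1000×206.4 = 74.8380 per 1,000.
Granby: 0.1500×6.5 + 0.2300×18.9 + 0.3500×72.0 + 0.0600×142.3 + 0.0200×180.2 + 0.0900×161.6 + 0.1000×228.9 = 80.0980 per 1,000.
Ratio = 74.8380 ÷ 80.0980 = 0.93433.

0.934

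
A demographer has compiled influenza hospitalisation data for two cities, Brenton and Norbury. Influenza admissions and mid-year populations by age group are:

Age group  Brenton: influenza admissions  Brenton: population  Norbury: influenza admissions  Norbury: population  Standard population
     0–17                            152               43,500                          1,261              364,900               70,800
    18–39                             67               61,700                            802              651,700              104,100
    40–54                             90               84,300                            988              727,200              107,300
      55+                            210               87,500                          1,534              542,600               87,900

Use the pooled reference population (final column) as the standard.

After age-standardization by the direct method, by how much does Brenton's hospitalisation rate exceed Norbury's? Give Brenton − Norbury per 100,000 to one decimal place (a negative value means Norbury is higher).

Age-specific rates per 100,000 for Brenton: 349.43, 108.59, 106.76, 240.00.
For Norbury: 345.57, 123.06, 135.86, 282.71.
Standard total = 370,100; weights = 0.1913, 0.2813, 0.2899, 0.2375.
Brenton: 0.1913×349.43 + 0.2813×108.59 + 0.2899×106.76 + 0.2375×240.00 = 185.3419 per 100,000.
Norbury: 0.1913×345.57 + 0.2813×123.06 + 0.2899×135.86 + 0.2375×282.71 = 207.2578 per 100,000.
Difference = 185.3419 − 207.2578 = -21.9159.

-21.9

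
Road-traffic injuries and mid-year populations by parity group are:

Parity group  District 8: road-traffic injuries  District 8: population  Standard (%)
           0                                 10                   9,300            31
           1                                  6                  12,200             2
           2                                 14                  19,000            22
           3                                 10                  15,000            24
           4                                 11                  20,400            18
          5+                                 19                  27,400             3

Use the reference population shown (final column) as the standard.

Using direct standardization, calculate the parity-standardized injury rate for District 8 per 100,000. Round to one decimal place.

78.3

Parity-specific rates per 100,000 for District 8: 107.53, 49.18, 73.68, 66.67, 53.92, 69.34.
Standard weights: 0.31, 0.02, 0.22, 0.24, 0.18, 0.03.
Standardized rate: 0.3100×107.53 + 0.0200×49.18 + 0.2200×73.68 + 0.2400×66.67 + 0.1800×53.92 + 0.0300×69.34 = 78.3136 per 100,000.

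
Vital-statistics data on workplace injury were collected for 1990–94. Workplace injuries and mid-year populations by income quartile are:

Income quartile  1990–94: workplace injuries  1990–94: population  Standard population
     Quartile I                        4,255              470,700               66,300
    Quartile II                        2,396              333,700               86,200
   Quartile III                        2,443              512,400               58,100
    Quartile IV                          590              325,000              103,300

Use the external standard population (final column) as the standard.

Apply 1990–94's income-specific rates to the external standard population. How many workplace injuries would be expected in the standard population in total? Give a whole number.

Income-specific rates per 10,000 for 1990–94: 90.40, 71.80, 47.68, 18.15.
Expected workplace injuries = Σ (standard pop × income-specific rate ÷ 10,000)
= 66,300×90.40/10,000 + 86,200×71.80/10,000 + 58,100×47.68/10,000 + 103,300×18.15/10,000
= 599.33 + 618.92 + 277.01 + 187.53 = 1682.79.

1683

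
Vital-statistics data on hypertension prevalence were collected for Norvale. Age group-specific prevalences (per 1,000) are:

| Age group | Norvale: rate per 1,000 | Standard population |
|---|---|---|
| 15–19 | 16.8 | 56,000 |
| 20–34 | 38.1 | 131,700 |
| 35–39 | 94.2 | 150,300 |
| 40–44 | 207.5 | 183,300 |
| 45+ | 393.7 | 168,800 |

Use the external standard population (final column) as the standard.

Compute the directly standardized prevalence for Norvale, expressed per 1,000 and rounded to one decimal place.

Standard total = 690,100; weights = 0.0811, 0.1908, 0.2178, 0.2656, 0.2446.
Standardized rate: 0.0811×16.8 + 0.1908×38.1 + 0.2178×94.2 + 0.2656×207.5 + 0.2446×393.7 = 180.5653 per 1,000.

180.6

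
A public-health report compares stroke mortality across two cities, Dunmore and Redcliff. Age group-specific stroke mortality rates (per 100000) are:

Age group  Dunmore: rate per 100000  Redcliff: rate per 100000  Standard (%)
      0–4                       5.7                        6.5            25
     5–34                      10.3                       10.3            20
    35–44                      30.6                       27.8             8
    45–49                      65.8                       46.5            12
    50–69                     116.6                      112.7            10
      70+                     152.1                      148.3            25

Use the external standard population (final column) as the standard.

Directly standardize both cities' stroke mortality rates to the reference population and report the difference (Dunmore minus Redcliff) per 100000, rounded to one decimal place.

Standard weights: 0.25, 0.20, 0.08, 0.12, 0.10, 0.25.
Dunmore: 0.2500×5.7 + 0.2000×10.3 + 0.0800×30.6 + 0.1200×65.8 + 0.1000×116.6 + 0.2500×152.1 = 63.5140 per 100000.
Redcliff: 0.2500×6.5 + 0.2000×10.3 + 0.0800×27.8 + 0.1200×46.5 + 0.1000×112.7 + 0.2500×148.3 = 59.8340 per 100000.
Difference = 63.5140 − 59.8340 = 3.6800.

3.7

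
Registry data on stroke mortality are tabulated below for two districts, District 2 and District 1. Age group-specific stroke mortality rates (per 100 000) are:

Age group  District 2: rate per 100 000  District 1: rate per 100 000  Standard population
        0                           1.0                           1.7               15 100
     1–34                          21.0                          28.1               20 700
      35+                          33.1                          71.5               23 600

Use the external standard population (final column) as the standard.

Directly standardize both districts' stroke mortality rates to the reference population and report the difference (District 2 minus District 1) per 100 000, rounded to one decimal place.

-17.9

Standard total = 59 400; weights = 0.2542, 0.3485, 0.3973.
District 2: 0.2542×1.0 + 0.3485×21.0 + 0.3973×33.1 = 20.7232 per 100 000.
District 1: 0.2542×1.7 + 0.3485×28.1 + 0.3973×71.5 = 38.6320 per 100 000.
Difference = 20.7232 − 38.6320 = -17.9088.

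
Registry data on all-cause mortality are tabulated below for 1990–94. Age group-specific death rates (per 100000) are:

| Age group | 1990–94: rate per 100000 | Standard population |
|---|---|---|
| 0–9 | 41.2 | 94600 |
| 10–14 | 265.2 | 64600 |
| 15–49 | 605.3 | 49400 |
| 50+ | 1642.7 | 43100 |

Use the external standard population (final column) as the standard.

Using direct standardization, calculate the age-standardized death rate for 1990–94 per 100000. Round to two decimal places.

Standard total = 251700; weights = 0.3758, 0.2567, 0.1963, 0.1712.
Standardized rate: 0.3758×41.2 + 0.2567×265.2 + 0.1963×605.3 + 0.1712×1642.7 = 483.6378 per 100000.

483.64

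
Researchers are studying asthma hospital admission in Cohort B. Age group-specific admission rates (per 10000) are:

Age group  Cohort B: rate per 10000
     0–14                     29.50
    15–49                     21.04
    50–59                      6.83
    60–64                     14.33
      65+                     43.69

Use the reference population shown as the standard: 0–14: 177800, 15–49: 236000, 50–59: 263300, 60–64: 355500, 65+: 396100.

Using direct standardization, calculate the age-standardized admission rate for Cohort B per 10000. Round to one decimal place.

24.1

Standard total = 1428700; weights = 0.1244, 0.1652, 0.1843, 0.2488, 0.2772.
Standardized rate: 0.1244×29.50 + 0.1652×21.04 + 0.1843×6.83 + 0.2488×14.33 + 0.2772×43.69 = 24.0840 per 10000.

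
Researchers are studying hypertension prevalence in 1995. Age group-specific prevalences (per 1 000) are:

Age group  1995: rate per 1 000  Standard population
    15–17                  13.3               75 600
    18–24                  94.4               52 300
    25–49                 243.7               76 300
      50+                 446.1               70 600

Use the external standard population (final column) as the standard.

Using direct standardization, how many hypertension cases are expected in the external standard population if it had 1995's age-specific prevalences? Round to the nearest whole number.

56032

Expected hypertension cases = Σ (standard pop × age-specific rate ÷ 1 000)
= 75 600×13.3/1 000 + 52 300×94.4/1 000 + 76 300×243.7/1 000 + 70 600×446.1/1 000
= 1005.48 + 4937.12 + 18594.31 + 31494.66 = 56031.57.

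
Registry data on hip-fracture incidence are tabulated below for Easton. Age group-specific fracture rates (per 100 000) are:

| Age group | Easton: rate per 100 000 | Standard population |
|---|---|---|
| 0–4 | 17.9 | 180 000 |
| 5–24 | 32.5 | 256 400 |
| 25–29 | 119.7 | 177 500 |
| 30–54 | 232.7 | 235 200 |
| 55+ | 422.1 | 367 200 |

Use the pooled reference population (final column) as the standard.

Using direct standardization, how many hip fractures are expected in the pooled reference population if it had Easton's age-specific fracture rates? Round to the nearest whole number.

2425

Expected hip fractures = Σ (standard pop × age-specific rate ÷ 100 000)
= 180 000×17.9/100 000 + 256 400×32.5/100 000 + 177 500×119.7/100 000 + 235 200×232.7/100 000 + 367 200×422.1/100 000
= 32.22 + 83.33 + 212.47 + 547.31 + 1549.95 = 2425.28.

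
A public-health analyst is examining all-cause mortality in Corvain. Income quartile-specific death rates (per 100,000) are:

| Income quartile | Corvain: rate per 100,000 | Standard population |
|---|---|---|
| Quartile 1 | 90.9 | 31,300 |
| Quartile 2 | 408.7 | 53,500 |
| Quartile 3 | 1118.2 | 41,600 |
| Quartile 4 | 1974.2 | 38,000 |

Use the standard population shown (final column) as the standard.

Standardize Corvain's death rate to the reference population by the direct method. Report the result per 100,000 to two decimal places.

889.58

Standard total = 164,400; weights = 0.1904, 0.3254, 0.2530, 0.2311.
Standardized rate: 0.1904×90.9 + 0.3254×408.7 + 0.2530×1118.2 + 0.2311×1974.2 = 889.5824 per 100,000.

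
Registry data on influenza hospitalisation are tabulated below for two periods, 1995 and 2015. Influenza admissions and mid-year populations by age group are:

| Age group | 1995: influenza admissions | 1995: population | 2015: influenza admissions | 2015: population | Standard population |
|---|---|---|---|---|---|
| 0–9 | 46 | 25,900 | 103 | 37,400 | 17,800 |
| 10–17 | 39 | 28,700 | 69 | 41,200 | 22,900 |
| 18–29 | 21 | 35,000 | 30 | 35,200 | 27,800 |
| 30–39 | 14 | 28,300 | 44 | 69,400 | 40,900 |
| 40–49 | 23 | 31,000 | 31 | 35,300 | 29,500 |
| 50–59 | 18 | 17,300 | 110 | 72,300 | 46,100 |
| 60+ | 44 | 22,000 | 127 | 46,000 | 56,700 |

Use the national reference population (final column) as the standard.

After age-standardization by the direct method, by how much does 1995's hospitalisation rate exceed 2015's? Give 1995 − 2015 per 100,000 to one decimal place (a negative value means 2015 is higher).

Age-specific rates per 100,000 for 1995: 177.61, 135.89, 60.00, 49.47, 74.19, 104.05, 200.00.
For 2015: 275.40, 167.48, 85.23, 63.40, 87.82, 152.14, 276.09.
Standard total = 241,700; weights = 0.0736, 0.0947, 0.1150, 0.1692, 0.1221, 0.1907, 0.2346.
1995: 0.0736×177.61 + 0.0947×135.89 + 0.1150×60.00 + 0.1692×49.47 + 0.1221×74.19 + 0.1907×104.05 + 0.2346×200.00 = 117.0451 per 100,000.
2015: 0.0736×275.40 + 0.0947×167.48 + 0.1150×85.23 + 0.1692×63.40 + 0.1221×87.82 + 0.1907×152.14 + 0.2346×276.09 = 161.1847 per 100,000.
Difference = 117.0451 − 161.1847 = -44.1396.

-44.1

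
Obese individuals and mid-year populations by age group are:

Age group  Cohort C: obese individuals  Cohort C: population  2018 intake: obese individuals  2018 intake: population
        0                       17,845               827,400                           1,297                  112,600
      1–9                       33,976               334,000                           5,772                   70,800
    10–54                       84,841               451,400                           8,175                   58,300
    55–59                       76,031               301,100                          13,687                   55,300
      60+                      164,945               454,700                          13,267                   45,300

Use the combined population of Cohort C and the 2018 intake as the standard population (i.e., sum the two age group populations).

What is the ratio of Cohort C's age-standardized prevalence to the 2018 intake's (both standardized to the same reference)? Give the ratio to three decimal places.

1.225

Age-specific rates per 1,000 for Cohort C: 21.568, 101.725, 187.951, 252.511, 362.756.
For the 2018 intake: 11.519, 81.525, 140.223, 247.505, 292.870.
Combined standard total = 2,710,900; weights = 0.3467, 0.1493, 0.1880, 0.1315, 0.1844.
Cohort C: 0.3467×21.568 + 0.1493×101.725 + 0.1880×187.951 + 0.1315×252.511 + 0.1844×362.756 = 158.1109 per 1,000.
The 2018 intake: 0.3467×11.519 + 0.1493×81.525 + 0.1880×140.223 + 0.1315×247.505 + 0.1844×292.870 = 129.0886 per 1,000.
Ratio = 158.1109 ÷ 129.0886 = 1.22483.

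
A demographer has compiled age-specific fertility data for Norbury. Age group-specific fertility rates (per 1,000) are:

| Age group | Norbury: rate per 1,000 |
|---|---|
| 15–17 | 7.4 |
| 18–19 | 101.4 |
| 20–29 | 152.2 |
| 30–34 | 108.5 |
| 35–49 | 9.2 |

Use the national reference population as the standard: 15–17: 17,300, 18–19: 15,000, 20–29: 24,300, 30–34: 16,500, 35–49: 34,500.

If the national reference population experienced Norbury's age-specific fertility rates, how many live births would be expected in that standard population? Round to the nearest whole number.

7455

Expected live births = Σ (standard pop × age-specific rate ÷ 1,000)
= 17,300×7.4/1,000 + 15,000×101.4/1,000 + 24,300×152.2/1,000 + 16,500×108.5/1,000 + 34,500×9.2/1,000
= 128.02 + 1521.00 + 3698.46 + 1790.25 + 317.40 = 7455.13.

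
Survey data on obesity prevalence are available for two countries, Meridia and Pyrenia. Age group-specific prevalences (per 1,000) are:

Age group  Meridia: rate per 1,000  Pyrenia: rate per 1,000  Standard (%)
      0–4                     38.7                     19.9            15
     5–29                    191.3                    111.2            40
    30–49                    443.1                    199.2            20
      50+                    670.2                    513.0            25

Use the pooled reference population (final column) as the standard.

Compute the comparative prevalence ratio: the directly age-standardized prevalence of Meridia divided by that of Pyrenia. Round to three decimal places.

1.570

Standard weights: 0.15, 0.40, 0.20, 0.25.
Meridia: 0.1500×38.7 + 0.4000×191.3 + 0.2000×443.1 + 0.2500×670.2 = 338.4950 per 1,000.
Pyrenia: 0.1500×19.9 + 0.4000×111.2 + 0.2000×199.2 + 0.2500×513.0 = 215.5550 per 1,000.
Ratio = 338.4950 ÷ 215.5550 = 1.57034.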